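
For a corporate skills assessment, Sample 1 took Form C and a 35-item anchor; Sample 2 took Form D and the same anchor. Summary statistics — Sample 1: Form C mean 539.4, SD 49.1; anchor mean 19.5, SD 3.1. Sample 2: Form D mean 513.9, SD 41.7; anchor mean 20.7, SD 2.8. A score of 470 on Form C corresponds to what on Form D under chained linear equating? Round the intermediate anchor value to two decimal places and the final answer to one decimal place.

430.8

Form C → anchor (Sample 1): v = (3.1/49.1)(470 − 539.4) + 19.5 = 15.12
anchor → Form D (Sample 2): y = (41.7/2.8)(15.12 − 20.7) + 513.9 = 430.8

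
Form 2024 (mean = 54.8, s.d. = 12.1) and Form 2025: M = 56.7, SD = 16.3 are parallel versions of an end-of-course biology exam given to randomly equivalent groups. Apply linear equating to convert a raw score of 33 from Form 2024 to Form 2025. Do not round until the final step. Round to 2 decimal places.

27.33

Linear equating: y = (SD_Y/SD_X)(x − M_X) + M_Y
y = (16.3/12.1)(33 − 54.8) + 56.7
y = 1.347107 × -21.8 + 56.7 = -29.3669 + 56.7 = 27.33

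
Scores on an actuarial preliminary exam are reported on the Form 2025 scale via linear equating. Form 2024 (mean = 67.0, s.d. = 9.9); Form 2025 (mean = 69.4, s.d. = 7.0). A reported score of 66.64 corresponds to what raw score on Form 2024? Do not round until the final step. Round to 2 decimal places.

63.10

Invert y = (SD_Y/SD_X)(x − M_X) + M_Y:
x = (SD_X/SD_Y)(y − M_Y) + M_X = (9.9/7.0)(66.64 − 69.4) + 67.0
x = 1.414286 × -2.760 + 67.0 = 63.10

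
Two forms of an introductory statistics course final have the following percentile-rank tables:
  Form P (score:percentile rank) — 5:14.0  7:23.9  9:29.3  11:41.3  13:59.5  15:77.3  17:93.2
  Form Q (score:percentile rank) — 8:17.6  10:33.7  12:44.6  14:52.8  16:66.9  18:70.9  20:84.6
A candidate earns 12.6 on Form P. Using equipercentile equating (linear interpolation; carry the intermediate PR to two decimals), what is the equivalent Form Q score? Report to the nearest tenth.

14.4

PR of 12.6 on Form P: 41.3 + (12.6 − 11)/(13 − 11) × (59.5 − 41.3) = 55.86
On Form Q, PR 55.86 falls between score 14 (PR 52.8) and 16 (PR 66.9).
Interpolate: 14 + (55.86 − 52.8)/(66.9 − 52.8) × (16 − 14) = 14.4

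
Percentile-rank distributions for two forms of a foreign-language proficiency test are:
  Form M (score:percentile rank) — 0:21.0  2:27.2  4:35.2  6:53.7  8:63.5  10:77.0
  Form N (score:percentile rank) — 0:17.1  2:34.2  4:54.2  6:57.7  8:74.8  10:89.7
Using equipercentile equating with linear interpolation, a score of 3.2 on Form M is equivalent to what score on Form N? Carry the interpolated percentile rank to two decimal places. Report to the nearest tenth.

1.7

PR of 3.2 on Form M: 27.2 + (3.2 − 2)/(4 − 2) × (35.2 − 27.2) = 32.00
On Form N, PR 32.00 falls between score 0 (PR 17.1) and 2 (PR 34.2).
Interpolate: 0 + (32.00 − 17.1)/(34.2 − 17.1) × (2 − 0) = 1.7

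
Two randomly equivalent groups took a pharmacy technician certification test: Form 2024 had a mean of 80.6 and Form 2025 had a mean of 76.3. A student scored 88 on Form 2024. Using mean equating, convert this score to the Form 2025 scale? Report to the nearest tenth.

Mean equating: y = x + (M_Y − M_X) = 88 + (76.3 − 80.6) = 83.7

83.7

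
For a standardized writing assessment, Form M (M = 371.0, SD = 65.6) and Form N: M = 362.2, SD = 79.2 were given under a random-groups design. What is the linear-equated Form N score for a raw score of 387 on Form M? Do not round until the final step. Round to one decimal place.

Linear equating: y = (SD_Y/SD_X)(x − M_X) + M_Y
y = (79.2/65.6)(387 − 371.0) + 362.2
y = 1.207317 × 16.0 + 362.2 = 19.3171 + 362.2 = 381.5

381.5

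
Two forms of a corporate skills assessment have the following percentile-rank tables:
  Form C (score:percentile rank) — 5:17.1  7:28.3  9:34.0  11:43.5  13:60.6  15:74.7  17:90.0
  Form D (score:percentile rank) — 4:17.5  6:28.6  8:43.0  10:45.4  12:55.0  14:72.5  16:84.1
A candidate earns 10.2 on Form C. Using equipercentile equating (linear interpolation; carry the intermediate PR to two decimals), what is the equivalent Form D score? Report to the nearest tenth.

7.5

PR of 10.2 on Form C: 34.0 + (10.2 − 9)/(11 − 9) × (43.5 − 34.0) = 39.70
On Form D, PR 39.70 falls between score 6 (PR 28.6) and 8 (PR 43.0).
Interpolate: 6 + (39.70 − 28.6)/(43.0 − 28.6) × (8 − 6) = 7.5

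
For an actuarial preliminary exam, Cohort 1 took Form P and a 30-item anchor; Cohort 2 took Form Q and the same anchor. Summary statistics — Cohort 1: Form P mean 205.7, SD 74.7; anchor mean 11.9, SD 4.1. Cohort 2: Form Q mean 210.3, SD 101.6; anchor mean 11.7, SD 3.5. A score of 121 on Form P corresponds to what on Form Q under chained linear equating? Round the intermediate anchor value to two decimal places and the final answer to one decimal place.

Form P → anchor (Cohort 1): v = (4.1/74.7)(121 − 205.7) + 11.9 = 7.25
anchor → Form Q (Cohort 2): y = (101.6/3.5)(7.25 − 11.7) + 210.3 = 81.1

81.1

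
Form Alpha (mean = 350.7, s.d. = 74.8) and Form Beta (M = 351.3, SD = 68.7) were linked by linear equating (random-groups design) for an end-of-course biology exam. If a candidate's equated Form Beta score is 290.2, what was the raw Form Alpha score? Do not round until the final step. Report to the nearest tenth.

Invert y = (SD_Y/SD_X)(x − M_X) + M_Y:
x = (SD_X/SD_Y)(y − M_Y) + M_X = (74.8/68.7)(290.2 − 351.3) + 350.7
x = 1.088792 × -61.100 + 350.7 = 284.2

284.2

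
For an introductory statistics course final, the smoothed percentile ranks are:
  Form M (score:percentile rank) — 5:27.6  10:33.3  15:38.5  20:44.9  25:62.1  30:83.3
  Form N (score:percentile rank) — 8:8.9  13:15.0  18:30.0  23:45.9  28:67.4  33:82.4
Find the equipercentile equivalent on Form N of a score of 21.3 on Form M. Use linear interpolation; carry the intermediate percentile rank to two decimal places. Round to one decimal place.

23.8

PR of 21.3 on Form M: 44.9 + (21.3 − 20)/(25 − 20) × (62.1 − 44.9) = 49.37
On Form N, PR 49.37 falls between score 23 (PR 45.9) and 28 (PR 67.4).
Interpolate: 23 + (49.37 − 45.9)/(67.4 − 45.9) × (28 − 23) = 23.8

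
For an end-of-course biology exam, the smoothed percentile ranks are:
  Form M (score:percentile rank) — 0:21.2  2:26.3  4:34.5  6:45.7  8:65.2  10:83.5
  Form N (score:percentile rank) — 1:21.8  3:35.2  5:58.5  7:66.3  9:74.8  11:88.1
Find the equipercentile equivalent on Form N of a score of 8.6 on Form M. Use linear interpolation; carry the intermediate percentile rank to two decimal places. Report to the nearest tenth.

8.0

PR of 8.6 on Form M: 65.2 + (8.6 − 8)/(10 − 8) × (83.5 − 65.2) = 70.69
On Form N, PR 70.69 falls between score 7 (PR 66.3) and 9 (PR 74.8).
Interpolate: 7 + (70.69 − 66.3)/(74.8 − 66.3) × (9 − 7) = 8.0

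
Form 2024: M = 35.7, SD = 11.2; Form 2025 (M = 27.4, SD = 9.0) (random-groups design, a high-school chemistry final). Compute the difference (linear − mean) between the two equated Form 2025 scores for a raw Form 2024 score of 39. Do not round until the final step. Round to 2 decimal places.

Mean-equated: 39 + (27.4 − 35.7) = 30.70
Linear-equated: (9.0/11.2)(39 − 35.7) + 27.4 = 30.052
Difference = 30.052 − 30.70 = -0.65

-0.65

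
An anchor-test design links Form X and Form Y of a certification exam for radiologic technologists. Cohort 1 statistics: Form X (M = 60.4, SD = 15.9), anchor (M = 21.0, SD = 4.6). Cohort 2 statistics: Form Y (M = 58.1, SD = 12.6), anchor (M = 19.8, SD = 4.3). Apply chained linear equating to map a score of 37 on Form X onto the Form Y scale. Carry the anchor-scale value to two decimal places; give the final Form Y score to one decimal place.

Form X → anchor (Cohort 1): v = (4.6/15.9)(37 − 60.4) + 21.0 = 14.23
anchor → Form Y (Cohort 2): y = (12.6/4.3)(14.23 − 19.8) + 58.1 = 41.8

41.8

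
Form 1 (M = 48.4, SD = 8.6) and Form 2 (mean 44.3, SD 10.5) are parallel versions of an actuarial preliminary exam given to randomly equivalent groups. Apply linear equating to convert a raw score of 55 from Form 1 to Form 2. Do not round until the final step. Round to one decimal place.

52.4

Linear equating: y = (SD_Y/SD_X)(x − M_X) + M_Y
y = (10.5/8.6)(55 − 48.4) + 44.3
y = 1.220930 × 6.6 + 44.3 = 8.0581 + 44.3 = 52.4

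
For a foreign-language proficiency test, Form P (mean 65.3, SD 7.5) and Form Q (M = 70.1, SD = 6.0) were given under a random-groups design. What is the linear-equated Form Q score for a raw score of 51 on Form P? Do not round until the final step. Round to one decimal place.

Linear equating: y = (SD_Y/SD_X)(x − M_X) + M_Y
y = (6.0/7.5)(51 − 65.3) + 70.1
y = 0.800000 × -14.3 + 70.1 = -11.4400 + 70.1 = 58.7

58.7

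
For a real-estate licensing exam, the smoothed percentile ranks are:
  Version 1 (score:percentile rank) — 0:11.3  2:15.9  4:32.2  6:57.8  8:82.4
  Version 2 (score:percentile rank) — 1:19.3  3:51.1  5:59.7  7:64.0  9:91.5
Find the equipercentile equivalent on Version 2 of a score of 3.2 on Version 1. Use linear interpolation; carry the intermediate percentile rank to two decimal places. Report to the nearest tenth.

1.4

PR of 3.2 on Version 1: 15.9 + (3.2 − 2)/(4 − 2) × (32.2 − 15.9) = 25.68
On Version 2, PR 25.68 falls between score 1 (PR 19.3) and 3 (PR 51.1).
Interpolate: 1 + (25.68 − 19.3)/(51.1 − 19.3) × (3 − 1) = 1.4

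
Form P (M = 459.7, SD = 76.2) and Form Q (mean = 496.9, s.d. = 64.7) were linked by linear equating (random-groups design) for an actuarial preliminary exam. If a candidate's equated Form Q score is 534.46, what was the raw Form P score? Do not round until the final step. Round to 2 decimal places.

Invert y = (SD_Y/SD_X)(x − M_X) + M_Y:
x = (SD_X/SD_Y)(y − M_Y) + M_X = (76.2/64.7)(534.46 − 496.9) + 459.7
x = 1.177743 × 37.560 + 459.7 = 503.94

503.94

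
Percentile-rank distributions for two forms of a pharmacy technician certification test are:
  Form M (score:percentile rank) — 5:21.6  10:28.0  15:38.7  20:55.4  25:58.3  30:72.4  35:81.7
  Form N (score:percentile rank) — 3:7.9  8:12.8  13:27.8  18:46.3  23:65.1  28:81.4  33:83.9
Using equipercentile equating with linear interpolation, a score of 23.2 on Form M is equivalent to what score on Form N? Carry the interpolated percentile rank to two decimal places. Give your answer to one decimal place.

20.9

PR of 23.2 on Form M: 55.4 + (23.2 − 20)/(25 − 20) × (58.3 − 55.4) = 57.26
On Form N, PR 57.26 falls between score 18 (PR 46.3) and 23 (PR 65.1).
Interpolate: 18 + (57.26 − 46.3)/(65.1 − 46.3) × (23 − 18) = 20.9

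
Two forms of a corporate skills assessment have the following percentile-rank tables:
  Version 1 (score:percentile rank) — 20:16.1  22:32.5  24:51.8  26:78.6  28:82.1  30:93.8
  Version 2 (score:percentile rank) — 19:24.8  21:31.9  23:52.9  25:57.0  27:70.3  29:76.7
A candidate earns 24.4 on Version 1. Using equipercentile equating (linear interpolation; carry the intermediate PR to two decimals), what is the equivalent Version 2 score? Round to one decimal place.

PR of 24.4 on Version 1: 51.8 + (24.4 − 24)/(26 − 24) × (78.6 − 51.8) = 57.16
On Version 2, PR 57.16 falls between score 25 (PR 57.0) and 27 (PR 70.3).
Interpolate: 25 + (57.16 − 57.0)/(70.3 − 57.0) × (27 − 25) = 25.0

25.0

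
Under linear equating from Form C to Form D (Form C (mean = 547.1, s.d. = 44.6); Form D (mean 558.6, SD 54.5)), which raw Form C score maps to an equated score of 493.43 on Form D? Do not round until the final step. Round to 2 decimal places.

Invert y = (SD_Y/SD_X)(x − M_X) + M_Y:
x = (SD_X/SD_Y)(y − M_Y) + M_X = (44.6/54.5)(493.43 − 558.6) + 547.1
x = 0.818349 × -65.170 + 547.1 = 493.77

493.77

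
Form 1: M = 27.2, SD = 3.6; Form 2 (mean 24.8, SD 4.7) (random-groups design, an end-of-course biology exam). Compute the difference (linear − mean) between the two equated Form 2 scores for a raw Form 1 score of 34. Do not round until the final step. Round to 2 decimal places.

2.08

Mean-equated: 34 + (24.8 − 27.2) = 31.60
Linear-equated: (4.7/3.6)(34 − 27.2) + 24.8 = 33.678
Difference = 33.678 − 31.60 = 2.08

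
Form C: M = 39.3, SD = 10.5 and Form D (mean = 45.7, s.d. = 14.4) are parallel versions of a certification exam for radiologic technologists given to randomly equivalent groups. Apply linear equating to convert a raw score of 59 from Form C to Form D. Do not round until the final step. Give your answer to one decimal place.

Linear equating: y = (SD_Y/SD_X)(x − M_X) + M_Y
y = (14.4/10.5)(59 − 39.3) + 45.7
y = 1.371429 × 19.7 + 45.7 = 27.0171 + 45.7 = 72.7

72.7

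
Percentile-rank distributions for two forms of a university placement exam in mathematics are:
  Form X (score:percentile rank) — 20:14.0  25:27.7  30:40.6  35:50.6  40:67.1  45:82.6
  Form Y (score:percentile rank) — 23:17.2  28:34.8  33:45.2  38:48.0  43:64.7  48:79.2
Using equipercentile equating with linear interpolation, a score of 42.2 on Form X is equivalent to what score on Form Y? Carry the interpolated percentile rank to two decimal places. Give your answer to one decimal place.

PR of 42.2 on Form X: 67.1 + (42.2 − 40)/(45 − 40) × (82.6 − 67.1) = 73.92
On Form Y, PR 73.92 falls between score 43 (PR 64.7) and 48 (PR 79.2).
Interpolate: 43 + (73.92 − 64.7)/(79.2 − 64.7) × (48 − 43) = 46.2

46.2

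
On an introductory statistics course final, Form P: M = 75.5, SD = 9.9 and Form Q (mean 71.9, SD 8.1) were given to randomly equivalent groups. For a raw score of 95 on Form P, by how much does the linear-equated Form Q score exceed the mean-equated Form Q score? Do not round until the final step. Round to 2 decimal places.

Mean-equated: 95 + (71.9 − 75.5) = 91.40
Linear-equated: (8.1/9.9)(95 − 75.5) + 71.9 = 87.855
Difference = 87.855 − 91.40 = -3.55

-3.55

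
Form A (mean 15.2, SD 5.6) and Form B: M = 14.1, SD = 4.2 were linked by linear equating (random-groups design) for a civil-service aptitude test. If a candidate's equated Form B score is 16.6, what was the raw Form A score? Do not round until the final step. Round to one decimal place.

Invert y = (SD_Y/SD_X)(x − M_X) + M_Y:
x = (SD_X/SD_Y)(y − M_Y) + M_X = (5.6/4.2)(16.6 − 14.1) + 15.2
x = 1.333333 × 2.500 + 15.2 = 18.5

18.5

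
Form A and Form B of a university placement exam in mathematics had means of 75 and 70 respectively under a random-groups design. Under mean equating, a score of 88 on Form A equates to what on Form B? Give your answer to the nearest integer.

Mean equating: y = x + (M_Y − M_X) = 88 + (70 − 75) = 83

83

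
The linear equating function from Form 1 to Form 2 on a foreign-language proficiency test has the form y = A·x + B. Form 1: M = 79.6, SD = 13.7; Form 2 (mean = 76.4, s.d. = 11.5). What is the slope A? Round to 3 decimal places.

0.839

A = SD_Y / SD_X = 11.5 / 13.7 = 0.839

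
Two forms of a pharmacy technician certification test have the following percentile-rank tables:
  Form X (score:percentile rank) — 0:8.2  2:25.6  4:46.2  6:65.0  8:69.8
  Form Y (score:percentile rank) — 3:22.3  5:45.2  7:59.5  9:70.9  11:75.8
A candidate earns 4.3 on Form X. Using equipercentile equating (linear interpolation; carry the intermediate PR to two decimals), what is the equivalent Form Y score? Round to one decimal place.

5.5

PR of 4.3 on Form X: 46.2 + (4.3 − 4)/(6 − 4) × (65.0 − 46.2) = 49.02
On Form Y, PR 49.02 falls between score 5 (PR 45.2) and 7 (PR 59.5).
Interpolate: 5 + (49.02 − 45.2)/(59.5 − 45.2) × (7 − 5) = 5.5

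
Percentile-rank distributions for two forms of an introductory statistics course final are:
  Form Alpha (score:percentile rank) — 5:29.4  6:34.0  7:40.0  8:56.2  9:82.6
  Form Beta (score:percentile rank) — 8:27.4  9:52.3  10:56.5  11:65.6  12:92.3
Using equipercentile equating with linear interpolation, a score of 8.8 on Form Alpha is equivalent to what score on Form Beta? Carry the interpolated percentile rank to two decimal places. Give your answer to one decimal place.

11.4

PR of 8.8 on Form Alpha: 56.2 + (8.8 − 8)/(9 − 8) × (82.6 − 56.2) = 77.32
On Form Beta, PR 77.32 falls between score 11 (PR 65.6) and 12 (PR 92.3).
Interpolate: 11 + (77.32 − 65.6)/(92.3 − 65.6) × (12 − 11) = 11.4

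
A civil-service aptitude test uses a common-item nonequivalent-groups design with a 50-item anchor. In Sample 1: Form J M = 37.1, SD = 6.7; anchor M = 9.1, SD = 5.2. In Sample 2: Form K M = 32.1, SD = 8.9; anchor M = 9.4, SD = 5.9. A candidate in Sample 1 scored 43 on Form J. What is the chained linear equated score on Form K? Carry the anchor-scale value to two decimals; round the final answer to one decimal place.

38.6

Form J → anchor (Sample 1): v = (5.2/6.7)(43 − 37.1) + 9.1 = 13.68
anchor → Form K (Sample 2): y = (8.9/5.9)(13.68 − 9.4) + 32.1 = 38.6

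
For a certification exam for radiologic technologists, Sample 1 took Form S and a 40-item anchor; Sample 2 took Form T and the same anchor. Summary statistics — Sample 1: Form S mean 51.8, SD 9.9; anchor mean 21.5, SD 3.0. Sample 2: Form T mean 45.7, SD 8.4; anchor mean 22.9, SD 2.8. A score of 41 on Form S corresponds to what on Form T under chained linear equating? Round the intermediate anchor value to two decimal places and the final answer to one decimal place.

Form S → anchor (Sample 1): v = (3.0/9.9)(41 − 51.8) + 21.5 = 18.23
anchor → Form T (Sample 2): y = (8.4/2.8)(18.23 − 22.9) + 45.7 = 31.7

31.7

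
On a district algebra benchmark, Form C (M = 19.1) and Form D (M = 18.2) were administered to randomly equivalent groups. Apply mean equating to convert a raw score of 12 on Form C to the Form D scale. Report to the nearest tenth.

Mean equating: y = x + (M_Y − M_X) = 12 + (18.2 − 19.1) = 11.1

11.1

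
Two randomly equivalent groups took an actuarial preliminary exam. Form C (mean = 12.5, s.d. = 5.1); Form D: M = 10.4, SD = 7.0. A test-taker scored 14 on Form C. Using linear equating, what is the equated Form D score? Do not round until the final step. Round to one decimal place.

Linear equating: y = (SD_Y/SD_X)(x − M_X) + M_Y
y = (7.0/5.1)(14 − 12.5) + 10.4
y = 1.372549 × 1.5 + 10.4 = 2.0588 + 10.4 = 12.5

12.5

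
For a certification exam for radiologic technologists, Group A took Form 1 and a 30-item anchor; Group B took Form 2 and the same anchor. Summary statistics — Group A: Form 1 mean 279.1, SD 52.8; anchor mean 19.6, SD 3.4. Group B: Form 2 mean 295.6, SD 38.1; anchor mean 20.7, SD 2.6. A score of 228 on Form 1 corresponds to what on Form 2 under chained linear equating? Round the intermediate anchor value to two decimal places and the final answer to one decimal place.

Form 1 → anchor (Group A): v = (3.4/52.8)(228 − 279.1) + 19.6 = 16.31
anchor → Form 2 (Group B): y = (38.1/2.6)(16.31 − 20.7) + 295.6 = 231.3

231.3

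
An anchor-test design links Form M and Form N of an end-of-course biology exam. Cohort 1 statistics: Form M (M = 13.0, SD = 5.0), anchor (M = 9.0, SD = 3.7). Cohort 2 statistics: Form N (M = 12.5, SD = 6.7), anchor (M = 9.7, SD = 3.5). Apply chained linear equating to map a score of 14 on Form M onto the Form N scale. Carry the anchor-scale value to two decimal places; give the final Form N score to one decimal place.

12.6

Form M → anchor (Cohort 1): v = (3.7/5.0)(14 − 13.0) + 9.0 = 9.74
anchor → Form N (Cohort 2): y = (6.7/3.5)(9.74 − 9.7) + 12.5 = 12.6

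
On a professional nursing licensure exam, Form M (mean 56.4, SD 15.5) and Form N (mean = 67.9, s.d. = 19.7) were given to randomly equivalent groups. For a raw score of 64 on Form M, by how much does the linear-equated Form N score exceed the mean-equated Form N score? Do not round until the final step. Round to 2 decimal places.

2.06

Mean-equated: 64 + (67.9 − 56.4) = 75.50
Linear-equated: (19.7/15.5)(64 − 56.4) + 67.9 = 77.559
Difference = 77.559 − 75.50 = 2.06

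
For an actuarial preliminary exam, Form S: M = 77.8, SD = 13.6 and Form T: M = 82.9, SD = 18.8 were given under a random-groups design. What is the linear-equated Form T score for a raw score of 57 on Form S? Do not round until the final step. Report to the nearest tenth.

Linear equating: y = (SD_Y/SD_X)(x − M_X) + M_Y
y = (18.8/13.6)(57 − 77.8) + 82.9
y = 1.382353 × -20.8 + 82.9 = -28.7529 + 82.9 = 54.1

54.1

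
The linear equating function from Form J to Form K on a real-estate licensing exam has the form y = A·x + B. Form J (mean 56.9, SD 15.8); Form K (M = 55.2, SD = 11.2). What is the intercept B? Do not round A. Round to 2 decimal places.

A = SD_Y / SD_X = 11.2 / 15.8 = 0.708861
B = M_Y − A·M_X = 55.2 − 0.708861 × 56.9 = 14.87

14.87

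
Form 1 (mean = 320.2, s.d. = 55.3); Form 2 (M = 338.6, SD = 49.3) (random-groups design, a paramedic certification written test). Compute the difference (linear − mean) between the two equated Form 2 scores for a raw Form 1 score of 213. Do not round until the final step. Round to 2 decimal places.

11.63

Mean-equated: 213 + (338.6 − 320.2) = 231.40
Linear-equated: (49.3/55.3)(213 − 320.2) + 338.6 = 243.031
Difference = 243.031 − 231.40 = 11.63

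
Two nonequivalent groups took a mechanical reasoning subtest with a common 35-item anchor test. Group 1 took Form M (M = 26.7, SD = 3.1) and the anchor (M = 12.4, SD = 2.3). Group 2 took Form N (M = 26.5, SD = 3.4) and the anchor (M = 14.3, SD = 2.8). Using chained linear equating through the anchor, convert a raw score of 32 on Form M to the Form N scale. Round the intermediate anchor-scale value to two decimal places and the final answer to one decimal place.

29.0

Form M → anchor (Group 1): v = (2.3/3.1)(32 − 26.7) + 12.4 = 16.33
anchor → Form N (Group 2): y = (3.4/2.8)(16.33 − 14.3) + 26.5 = 29.0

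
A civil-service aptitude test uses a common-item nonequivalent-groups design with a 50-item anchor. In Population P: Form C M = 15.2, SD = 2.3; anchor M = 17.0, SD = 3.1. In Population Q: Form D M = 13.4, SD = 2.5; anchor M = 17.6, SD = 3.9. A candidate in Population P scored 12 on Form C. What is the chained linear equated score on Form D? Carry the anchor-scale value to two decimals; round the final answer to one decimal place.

10.3

Form C → anchor (Population P): v = (3.1/2.3)(12 − 15.2) + 17.0 = 12.69
anchor → Form D (Population Q): y = (2.5/3.9)(12.69 − 17.6) + 13.4 = 10.3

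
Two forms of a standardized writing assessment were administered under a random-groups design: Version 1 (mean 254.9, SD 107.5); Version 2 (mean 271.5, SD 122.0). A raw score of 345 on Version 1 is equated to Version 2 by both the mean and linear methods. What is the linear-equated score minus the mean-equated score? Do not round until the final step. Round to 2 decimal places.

Mean-equated: 345 + (271.5 − 254.9) = 361.60
Linear-equated: (122.0/107.5)(345 − 254.9) + 271.5 = 373.753
Difference = 373.753 − 361.60 = 12.15

12.15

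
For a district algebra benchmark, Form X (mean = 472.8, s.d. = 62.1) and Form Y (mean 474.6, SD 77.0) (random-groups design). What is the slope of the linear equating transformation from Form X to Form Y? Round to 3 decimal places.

A = SD_Y / SD_X = 77.0 / 62.1 = 1.240

1.240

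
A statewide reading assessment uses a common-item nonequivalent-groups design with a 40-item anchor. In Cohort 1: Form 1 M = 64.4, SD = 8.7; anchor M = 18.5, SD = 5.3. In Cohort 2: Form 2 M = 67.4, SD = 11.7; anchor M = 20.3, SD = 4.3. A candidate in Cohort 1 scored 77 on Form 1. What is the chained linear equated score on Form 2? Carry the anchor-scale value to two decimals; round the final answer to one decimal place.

Form 1 → anchor (Cohort 1): v = (5.3/8.7)(77 − 64.4) + 18.5 = 26.18
anchor → Form 2 (Cohort 2): y = (11.7/4.3)(26.18 − 20.3) + 67.4 = 83.4

83.4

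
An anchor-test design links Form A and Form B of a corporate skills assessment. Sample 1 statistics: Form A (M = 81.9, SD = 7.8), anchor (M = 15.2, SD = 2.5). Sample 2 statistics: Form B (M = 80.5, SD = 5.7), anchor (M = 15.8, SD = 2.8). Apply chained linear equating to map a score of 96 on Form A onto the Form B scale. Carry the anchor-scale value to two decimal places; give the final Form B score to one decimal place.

88.5

Form A → anchor (Sample 1): v = (2.5/7.8)(96 − 81.9) + 15.2 = 19.72
anchor → Form B (Sample 2): y = (5.7/2.8)(19.72 − 15.8) + 80.5 = 88.5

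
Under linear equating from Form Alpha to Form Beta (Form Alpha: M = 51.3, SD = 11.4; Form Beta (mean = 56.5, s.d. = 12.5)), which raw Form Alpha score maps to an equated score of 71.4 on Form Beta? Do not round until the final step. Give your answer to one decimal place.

Invert y = (SD_Y/SD_X)(x − M_X) + M_Y:
x = (SD_X/SD_Y)(y − M_Y) + M_X = (11.4/12.5)(71.4 − 56.5) + 51.3
x = 0.912000 × 14.900 + 51.3 = 64.9

64.9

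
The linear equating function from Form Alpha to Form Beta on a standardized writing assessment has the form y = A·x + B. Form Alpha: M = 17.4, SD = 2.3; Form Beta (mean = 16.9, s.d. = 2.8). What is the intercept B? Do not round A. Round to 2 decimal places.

-4.28

A = SD_Y / SD_X = 2.8 / 2.3 = 1.217391
B = M_Y − A·M_X = 16.9 − 1.217391 × 17.4 = -4.28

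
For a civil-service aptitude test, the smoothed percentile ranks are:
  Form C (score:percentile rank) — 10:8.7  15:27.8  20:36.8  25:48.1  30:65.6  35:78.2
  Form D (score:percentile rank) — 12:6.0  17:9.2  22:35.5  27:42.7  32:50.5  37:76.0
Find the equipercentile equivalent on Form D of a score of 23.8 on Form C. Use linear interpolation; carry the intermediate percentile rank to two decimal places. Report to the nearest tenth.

PR of 23.8 on Form C: 36.8 + (23.8 − 20)/(25 − 20) × (48.1 − 36.8) = 45.39
On Form D, PR 45.39 falls between score 27 (PR 42.7) and 32 (PR 50.5).
Interpolate: 27 + (45.39 − 42.7)/(50.5 − 42.7) × (32 − 27) = 28.7

28.7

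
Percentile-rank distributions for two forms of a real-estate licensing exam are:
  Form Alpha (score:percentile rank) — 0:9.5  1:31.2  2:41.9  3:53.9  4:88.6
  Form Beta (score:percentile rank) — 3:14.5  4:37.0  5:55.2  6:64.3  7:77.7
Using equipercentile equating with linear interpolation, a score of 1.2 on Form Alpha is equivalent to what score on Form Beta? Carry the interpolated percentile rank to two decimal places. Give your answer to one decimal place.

PR of 1.2 on Form Alpha: 31.2 + (1.2 − 1)/(2 − 1) × (41.9 − 31.2) = 33.34
On Form Beta, PR 33.34 falls between score 3 (PR 14.5) and 4 (PR 37.0).
Interpolate: 3 + (33.34 − 14.5)/(37.0 − 14.5) × (4 − 3) = 3.8

3.8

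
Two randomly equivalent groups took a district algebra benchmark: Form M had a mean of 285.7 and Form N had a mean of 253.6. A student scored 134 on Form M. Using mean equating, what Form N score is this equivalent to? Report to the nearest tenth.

Mean equating: y = x + (M_Y − M_X) = 134 + (253.6 − 285.7) = 101.9

101.9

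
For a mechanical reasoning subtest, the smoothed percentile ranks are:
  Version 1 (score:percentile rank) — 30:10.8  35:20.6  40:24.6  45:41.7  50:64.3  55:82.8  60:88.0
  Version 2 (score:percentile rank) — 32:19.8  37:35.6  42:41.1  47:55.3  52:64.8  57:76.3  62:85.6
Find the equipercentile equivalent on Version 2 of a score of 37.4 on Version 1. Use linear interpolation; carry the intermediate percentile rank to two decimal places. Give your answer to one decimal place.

PR of 37.4 on Version 1: 20.6 + (37.4 − 35)/(40 − 35) × (24.6 − 20.6) = 22.52
On Version 2, PR 22.52 falls between score 32 (PR 19.8) and 37 (PR 35.6).
Interpolate: 32 + (22.52 − 19.8)/(35.6 − 19.8) × (37 − 32) = 32.9

32.9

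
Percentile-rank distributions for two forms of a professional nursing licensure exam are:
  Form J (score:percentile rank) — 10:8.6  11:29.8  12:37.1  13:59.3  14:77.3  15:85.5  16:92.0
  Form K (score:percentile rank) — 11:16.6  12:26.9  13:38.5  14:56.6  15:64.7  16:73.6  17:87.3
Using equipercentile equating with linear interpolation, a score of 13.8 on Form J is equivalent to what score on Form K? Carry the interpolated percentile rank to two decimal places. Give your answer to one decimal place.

PR of 13.8 on Form J: 59.3 + (13.8 − 13)/(14 − 13) × (77.3 − 59.3) = 73.70
On Form K, PR 73.70 falls between score 16 (PR 73.6) and 17 (PR 87.3).
Interpolate: 16 + (73.70 − 73.6)/(87.3 − 73.6) × (17 − 16) = 16.0

16.0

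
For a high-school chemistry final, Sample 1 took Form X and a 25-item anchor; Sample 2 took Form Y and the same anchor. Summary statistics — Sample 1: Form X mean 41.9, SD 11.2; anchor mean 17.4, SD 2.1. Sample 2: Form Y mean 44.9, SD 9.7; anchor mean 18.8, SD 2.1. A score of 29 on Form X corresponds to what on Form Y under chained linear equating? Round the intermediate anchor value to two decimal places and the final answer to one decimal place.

Form X → anchor (Sample 1): v = (2.1/11.2)(29 − 41.9) + 17.4 = 14.98
anchor → Form Y (Sample 2): y = (9.7/2.1)(14.98 − 18.8) + 44.9 = 27.3

27.3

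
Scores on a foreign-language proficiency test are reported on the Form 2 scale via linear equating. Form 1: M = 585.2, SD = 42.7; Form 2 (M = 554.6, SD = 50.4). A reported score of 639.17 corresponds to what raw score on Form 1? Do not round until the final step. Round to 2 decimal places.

656.85

Invert y = (SD_Y/SD_X)(x − M_X) + M_Y:
x = (SD_X/SD_Y)(y − M_Y) + M_X = (42.7/50.4)(639.17 − 554.6) + 585.2
x = 0.847222 × 84.570 + 585.2 = 656.85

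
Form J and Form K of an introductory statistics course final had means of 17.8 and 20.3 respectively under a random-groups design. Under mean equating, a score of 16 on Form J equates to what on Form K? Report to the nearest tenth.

18.5

Mean equating: y = x + (M_Y − M_X) = 16 + (20.3 − 17.8) = 18.5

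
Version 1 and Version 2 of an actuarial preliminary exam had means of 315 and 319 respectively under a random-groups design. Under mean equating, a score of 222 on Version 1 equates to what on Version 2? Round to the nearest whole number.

226

Mean equating: y = x + (M_Y − M_X) = 222 + (319 − 315) = 226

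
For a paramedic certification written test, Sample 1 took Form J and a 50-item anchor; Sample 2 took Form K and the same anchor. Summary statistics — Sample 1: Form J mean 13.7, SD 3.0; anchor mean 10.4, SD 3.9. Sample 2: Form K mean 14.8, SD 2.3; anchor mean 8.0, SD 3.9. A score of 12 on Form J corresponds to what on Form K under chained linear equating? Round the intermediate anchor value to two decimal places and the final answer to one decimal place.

14.9

Form J → anchor (Sample 1): v = (3.9/3.0)(12 − 13.7) + 10.4 = 8.19
anchor → Form K (Sample 2): y = (2.3/3.9)(8.19 − 8.0) + 14.8 = 14.9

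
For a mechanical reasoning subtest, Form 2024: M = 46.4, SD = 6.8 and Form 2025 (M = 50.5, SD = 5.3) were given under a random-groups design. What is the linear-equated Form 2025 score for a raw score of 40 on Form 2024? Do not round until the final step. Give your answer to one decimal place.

45.5

Linear equating: y = (SD_Y/SD_X)(x − M_X) + M_Y
y = (5.3/6.8)(40 − 46.4) + 50.5
y = 0.779412 × -6.4 + 50.5 = -4.9882 + 50.5 = 45.5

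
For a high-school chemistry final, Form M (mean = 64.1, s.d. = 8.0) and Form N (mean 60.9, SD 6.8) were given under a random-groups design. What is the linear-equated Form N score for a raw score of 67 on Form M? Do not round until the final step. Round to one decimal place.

63.4

Linear equating: y = (SD_Y/SD_X)(x − M_X) + M_Y
y = (6.8/8.0)(67 − 64.1) + 60.9
y = 0.850000 × 2.9 + 60.9 = 2.4650 + 60.9 = 63.4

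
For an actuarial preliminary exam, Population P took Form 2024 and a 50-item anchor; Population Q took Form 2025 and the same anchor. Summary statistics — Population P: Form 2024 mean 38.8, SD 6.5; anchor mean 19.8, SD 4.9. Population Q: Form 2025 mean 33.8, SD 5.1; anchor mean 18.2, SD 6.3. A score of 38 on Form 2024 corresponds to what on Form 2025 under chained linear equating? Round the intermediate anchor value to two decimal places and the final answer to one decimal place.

Form 2024 → anchor (Population P): v = (4.9/6.5)(38 − 38.8) + 19.8 = 19.20
anchor → Form 2025 (Population Q): y = (5.1/6.3)(19.20 − 18.2) + 33.8 = 34.6

34.6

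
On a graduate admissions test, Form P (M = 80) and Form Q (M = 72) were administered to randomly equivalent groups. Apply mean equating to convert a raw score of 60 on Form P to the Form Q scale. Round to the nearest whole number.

Mean equating: y = x + (M_Y − M_X) = 60 + (72 − 80) = 52

52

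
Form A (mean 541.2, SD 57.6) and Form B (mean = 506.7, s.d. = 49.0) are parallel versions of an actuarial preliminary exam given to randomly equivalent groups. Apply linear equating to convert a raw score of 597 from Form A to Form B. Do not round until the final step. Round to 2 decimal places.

Linear equating: y = (SD_Y/SD_X)(x − M_X) + M_Y
y = (49.0/57.6)(597 − 541.2) + 506.7
y = 0.850694 × 55.8 + 506.7 = 47.4687 + 506.7 = 554.17

554.17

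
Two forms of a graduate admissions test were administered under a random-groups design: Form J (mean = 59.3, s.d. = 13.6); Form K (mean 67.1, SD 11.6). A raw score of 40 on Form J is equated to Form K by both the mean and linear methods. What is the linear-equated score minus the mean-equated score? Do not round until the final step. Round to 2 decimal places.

Mean-equated: 40 + (67.1 − 59.3) = 47.80
Linear-equated: (11.6/13.6)(40 − 59.3) + 67.1 = 50.638
Difference = 50.638 − 47.80 = 2.84

2.84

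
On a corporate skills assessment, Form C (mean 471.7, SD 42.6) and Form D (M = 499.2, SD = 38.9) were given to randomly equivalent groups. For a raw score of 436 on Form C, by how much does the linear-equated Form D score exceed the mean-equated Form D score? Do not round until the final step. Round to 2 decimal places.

Mean-equated: 436 + (499.2 − 471.7) = 463.50
Linear-equated: (38.9/42.6)(436 − 471.7) + 499.2 = 466.601
Difference = 466.601 − 463.50 = 3.10

3.10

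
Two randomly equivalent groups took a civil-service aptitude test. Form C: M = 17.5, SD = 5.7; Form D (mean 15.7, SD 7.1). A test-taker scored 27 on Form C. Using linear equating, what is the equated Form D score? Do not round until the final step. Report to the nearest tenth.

27.5

Linear equating: y = (SD_Y/SD_X)(x − M_X) + M_Y
y = (7.1/5.7)(27 − 17.5) + 15.7
y = 1.245614 × 9.5 + 15.7 = 11.8333 + 15.7 = 27.5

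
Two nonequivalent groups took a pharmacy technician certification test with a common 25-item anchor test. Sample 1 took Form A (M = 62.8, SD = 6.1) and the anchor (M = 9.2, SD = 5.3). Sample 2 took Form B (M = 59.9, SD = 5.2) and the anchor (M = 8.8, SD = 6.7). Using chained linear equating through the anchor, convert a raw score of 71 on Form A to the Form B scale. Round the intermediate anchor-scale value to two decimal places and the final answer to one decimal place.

65.7

Form A → anchor (Sample 1): v = (5.3/6.1)(71 − 62.8) + 9.2 = 16.32
anchor → Form B (Sample 2): y = (5.2/6.7)(16.32 − 8.8) + 59.9 = 65.7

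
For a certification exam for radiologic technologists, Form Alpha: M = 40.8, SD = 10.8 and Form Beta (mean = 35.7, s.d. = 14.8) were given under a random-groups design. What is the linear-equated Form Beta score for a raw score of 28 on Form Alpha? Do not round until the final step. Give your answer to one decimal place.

Linear equating: y = (SD_Y/SD_X)(x − M_X) + M_Y
y = (14.8/10.8)(28 − 40.8) + 35.7
y = 1.370370 × -12.8 + 35.7 = -17.5407 + 35.7 = 18.2

18.2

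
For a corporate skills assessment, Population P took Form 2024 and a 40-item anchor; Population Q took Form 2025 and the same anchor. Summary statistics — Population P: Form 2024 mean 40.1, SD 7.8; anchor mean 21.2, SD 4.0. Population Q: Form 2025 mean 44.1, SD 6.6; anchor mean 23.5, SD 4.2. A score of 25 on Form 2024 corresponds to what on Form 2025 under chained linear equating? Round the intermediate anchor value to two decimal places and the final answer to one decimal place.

28.3

Form 2024 → anchor (Population P): v = (4.0/7.8)(25 − 40.1) + 21.2 = 13.46
anchor → Form 2025 (Population Q): y = (6.6/4.2)(13.46 − 23.5) + 44.1 = 28.3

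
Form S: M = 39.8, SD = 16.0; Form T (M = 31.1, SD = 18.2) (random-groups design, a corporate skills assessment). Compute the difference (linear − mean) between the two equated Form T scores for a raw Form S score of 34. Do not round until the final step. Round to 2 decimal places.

Mean-equated: 34 + (31.1 − 39.8) = 25.30
Linear-equated: (18.2/16.0)(34 − 39.8) + 31.1 = 24.503
Difference = 24.503 − 25.30 = -0.80

-0.80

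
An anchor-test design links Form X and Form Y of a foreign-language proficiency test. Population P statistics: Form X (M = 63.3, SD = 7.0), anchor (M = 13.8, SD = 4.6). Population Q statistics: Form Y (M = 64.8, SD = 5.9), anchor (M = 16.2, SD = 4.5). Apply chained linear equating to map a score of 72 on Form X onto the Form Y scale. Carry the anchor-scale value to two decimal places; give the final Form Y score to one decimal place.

Form X → anchor (Population P): v = (4.6/7.0)(72 − 63.3) + 13.8 = 19.52
anchor → Form Y (Population Q): y = (5.9/4.5)(19.52 − 16.2) + 64.8 = 69.2

69.2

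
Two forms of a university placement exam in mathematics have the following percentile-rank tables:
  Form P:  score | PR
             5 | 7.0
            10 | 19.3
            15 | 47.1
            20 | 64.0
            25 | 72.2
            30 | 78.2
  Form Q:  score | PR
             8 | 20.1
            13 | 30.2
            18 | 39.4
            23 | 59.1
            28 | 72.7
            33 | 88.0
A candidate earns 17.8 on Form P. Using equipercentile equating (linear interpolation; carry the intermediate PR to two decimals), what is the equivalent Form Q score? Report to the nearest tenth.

22.4

PR of 17.8 on Form P: 47.1 + (17.8 − 15)/(20 − 15) × (64.0 − 47.1) = 56.56
On Form Q, PR 56.56 falls between score 18 (PR 39.4) and 23 (PR 59.1).
Interpolate: 18 + (56.56 − 39.4)/(59.1 − 39.4) × (23 − 18) = 22.4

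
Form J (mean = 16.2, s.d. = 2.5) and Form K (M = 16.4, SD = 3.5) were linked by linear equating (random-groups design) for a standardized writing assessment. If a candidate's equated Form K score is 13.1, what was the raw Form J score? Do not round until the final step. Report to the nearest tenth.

13.8

Invert y = (SD_Y/SD_X)(x − M_X) + M_Y:
x = (SD_X/SD_Y)(y − M_Y) + M_X = (2.5/3.5)(13.1 − 16.4) + 16.2
x = 0.714286 × -3.300 + 16.2 = 13.8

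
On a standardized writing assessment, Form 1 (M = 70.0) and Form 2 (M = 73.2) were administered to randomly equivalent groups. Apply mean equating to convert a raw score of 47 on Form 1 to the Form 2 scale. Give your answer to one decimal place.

50.2

Mean equating: y = x + (M_Y − M_X) = 47 + (73.2 − 70.0) = 50.2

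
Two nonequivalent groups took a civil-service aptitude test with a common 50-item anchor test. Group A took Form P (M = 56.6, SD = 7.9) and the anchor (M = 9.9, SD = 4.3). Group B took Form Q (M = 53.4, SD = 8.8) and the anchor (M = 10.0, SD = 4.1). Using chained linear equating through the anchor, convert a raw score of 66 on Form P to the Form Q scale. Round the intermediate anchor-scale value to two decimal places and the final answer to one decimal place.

64.2

Form P → anchor (Group A): v = (4.3/7.9)(66 − 56.6) + 9.9 = 15.02
anchor → Form Q (Group B): y = (8.8/4.1)(15.02 − 10.0) + 53.4 = 64.2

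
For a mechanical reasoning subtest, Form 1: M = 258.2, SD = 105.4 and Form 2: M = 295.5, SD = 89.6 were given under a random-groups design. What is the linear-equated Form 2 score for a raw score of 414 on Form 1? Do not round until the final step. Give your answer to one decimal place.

Linear equating: y = (SD_Y/SD_X)(x − M_X) + M_Y
y = (89.6/105.4)(414 − 258.2) + 295.5
y = 0.850095 × 155.8 + 295.5 = 132.4448 + 295.5 = 427.9

427.9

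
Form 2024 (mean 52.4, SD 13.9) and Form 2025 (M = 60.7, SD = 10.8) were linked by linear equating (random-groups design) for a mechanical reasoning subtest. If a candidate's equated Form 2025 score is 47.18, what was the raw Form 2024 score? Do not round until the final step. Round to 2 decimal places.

Invert y = (SD_Y/SD_X)(x − M_X) + M_Y:
x = (SD_X/SD_Y)(y − M_Y) + M_X = (13.9/10.8)(47.18 − 60.7) + 52.4
x = 1.287037 × -13.520 + 52.4 = 35.00

35.00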